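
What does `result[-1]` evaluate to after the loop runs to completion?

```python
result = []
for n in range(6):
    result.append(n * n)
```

Let's trace through this code step by step.

Initialize: result = []
Entering loop: for n in range(6):
After iteration 1: n = 0, result = [0]
After iteration 2: n = 1, result = [0, 1]
After iteration 3: n = 2, result = [0, 1, 4]
After iteration 4: n = 3, result = [0, 1, 4, 9]
After iteration 5: n = 4, result = [0, 1, 4, 9, 16]
After iteration 6: n = 5, result = [0, 1, 4, 9, 16, 25]
Loop ends.
result[-1] = 25

Final answer: 25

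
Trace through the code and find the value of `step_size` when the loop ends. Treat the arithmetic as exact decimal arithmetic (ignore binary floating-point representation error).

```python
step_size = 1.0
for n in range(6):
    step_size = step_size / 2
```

Let's trace through this code step by step.

Initialize: step_size = 1.0
Entering loop: for n in range(6):
After iteration 1: n = 0, step_size = 0.5
After iteration 2: n = 1, step_size = 0.25
After iteration 3: n = 2, step_size = 0.125
After iteration 4: n = 3, step_size = 0.0625
After iteration 5: n = 4, step_size = 0.03125
After iteration 6: n = 5, step_size = 0.015625
Loop ends.

Final answer: 0.015625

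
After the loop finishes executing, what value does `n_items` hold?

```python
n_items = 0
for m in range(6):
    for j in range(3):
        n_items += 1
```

Let's trace through this code step by step.

Initialize: n_items = 0
Entering loop: for m in range(6):
After iteration 1: m = 0, n_items = 3
After iteration 2: m = 1, n_items = 6
After iteration 3: m = 2, n_items = 9
After iteration 4: m = 3, n_items = 12
After iteration 5: m = 4, n_items = 15
After iteration 6: m = 5, n_items = 18
Loop ends.

Final answer: 18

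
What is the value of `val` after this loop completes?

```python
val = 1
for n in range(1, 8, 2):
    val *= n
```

Let's trace through this code step by step.

Initialize: val = 1
Entering loop: for n in range(1, 8, 2):
After iteration 1: n = 1, val = 1
After iteration 2: n = 3, val = 3
After iteration 3: n = 5, val = 15
After iteration 4: n = 7, val = 105
Loop ends.

Final answer: 105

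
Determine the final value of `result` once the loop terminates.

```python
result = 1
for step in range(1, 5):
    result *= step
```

Let's trace through this code step by step.

Initialize: result = 1
Entering loop: for step in range(1, 5):
After iteration 1: step = 1, result = 1
After iteration 2: step = 2, result = 2
After iteration 3: step = 3, result = 6
After iteration 4: step = 4, result = 24
Loop ends.

Final answer: 24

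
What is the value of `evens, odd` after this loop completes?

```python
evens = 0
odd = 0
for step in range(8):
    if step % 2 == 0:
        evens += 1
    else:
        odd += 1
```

Let's trace through this code step by step.

Initialize: evens = 0
Initialize: odd = 0
Entering loop: for step in range(8):
After iteration 1: step = 0, evens = 1, odd = 0
After iteration 2: step = 1, evens = 1, odd = 1
After iteration 3: step = 2, evens = 2, odd = 1
After iteration 4: step = 3, evens = 2, odd = 2
After iteration 5: step = 4, evens = 3, odd = 2
After iteration 6: step = 5, evens = 3, odd = 3
After iteration 7: step = 6, evens = 4, odd = 3
After iteration 8: step = 7, evens = 4, odd = 4
Loop ends.

Final answer: 4, 4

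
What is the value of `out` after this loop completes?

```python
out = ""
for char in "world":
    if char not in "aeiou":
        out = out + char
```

Let's trace through this code step by step.

Initialize: out = ''
Entering loop: for char in "world":
After iteration 1: char = 'w', out = 'w'
After iteration 2: char = 'o', out = 'w'
After iteration 3: char = 'r', out = 'wr'
After iteration 4: char = 'l', out = 'wrl'
After iteration 5: char = 'd', out = 'wrld'
Loop ends.

Final answer: 'wrld'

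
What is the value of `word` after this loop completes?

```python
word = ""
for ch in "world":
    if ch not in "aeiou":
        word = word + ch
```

Let's trace through this code step by step.

Initialize: word = ''
Entering loop: for ch in "world":
After iteration 1: ch = 'w', word = 'w'
After iteration 2: ch = 'o', word = 'w'
After iteration 3: ch = 'r', word = 'wr'
After iteration 4: ch = 'l', word = 'wrl'
After iteration 5: ch = 'd', word = 'wrld'
Loop ends.

Final answer: 'wrld'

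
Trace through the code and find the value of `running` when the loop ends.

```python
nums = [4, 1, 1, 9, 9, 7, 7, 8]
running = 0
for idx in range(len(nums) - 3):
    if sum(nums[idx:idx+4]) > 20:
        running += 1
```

Let's trace through this code step by step.

Initialize: nums = [4, 1, 1, 9, 9, 7, 7, 8]
Initialize: running = 0
Entering loop: for idx in range(len(nums) - 3):
After iteration 1: idx = 0, running = 0
After iteration 2: idx = 1, running = 0
After iteration 3: idx = 2, running = 1
After iteration 4: idx = 3, running = 2
After iteration 5: idx = 4, running = 3
Loop ends.

Final answer: 3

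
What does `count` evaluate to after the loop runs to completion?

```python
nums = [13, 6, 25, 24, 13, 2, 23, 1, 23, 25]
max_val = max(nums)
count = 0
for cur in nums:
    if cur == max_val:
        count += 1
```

Let's trace through this code step by step.

Initialize: nums = [13, 6, 25, 24, 13, 2, 23, 1, 23, 25]
Initialize: max_val = 25
Initialize: count = 0
Entering loop: for cur in nums:
After iteration 1: cur = 13, count = 0
After iteration 2: cur = 6, count = 0
After iteration 3: cur = 25, count = 1
After iteration 4: cur = 24, count = 1
After iteration 5: cur = 13, count = 1
After iteration 6: cur = 2, count = 1
After iteration 7: cur = 23, count = 1
After iteration 8: cur = 1, count = 1
After iteration 9: cur = 23, count = 1
After iteration 10: cur = 25, count = 2
Loop ends.

Final answer: 2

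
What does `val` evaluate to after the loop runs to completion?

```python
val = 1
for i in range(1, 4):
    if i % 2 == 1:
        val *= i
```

Let's trace through this code step by step.

Initialize: val = 1
Entering loop: for i in range(1, 4):
After iteration 1: i = 1, val = 1
After iteration 2: i = 2, val = 1
After iteration 3: i = 3, val = 3
Loop ends.

Final answer: 3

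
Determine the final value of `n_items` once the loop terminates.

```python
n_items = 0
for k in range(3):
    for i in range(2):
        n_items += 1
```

Let's trace through this code step by step.

Initialize: n_items = 0
Entering loop: for k in range(3):
After iteration 1: k = 0, n_items = 2
After iteration 2: k = 1, n_items = 4
After iteration 3: k = 2, n_items = 6
Loop ends.

Final answer: 6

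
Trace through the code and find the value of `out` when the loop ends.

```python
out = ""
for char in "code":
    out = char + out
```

Let's trace through this code step by step.

Initialize: out = ''
Entering loop: for char in "code":
After iteration 1: char = 'c', out = 'c'
After iteration 2: char = 'o', out = 'oc'
After iteration 3: char = 'd', out = 'doc'
After iteration 4: char = 'e', out = 'edoc'
Loop ends.

Final answer: 'edoc'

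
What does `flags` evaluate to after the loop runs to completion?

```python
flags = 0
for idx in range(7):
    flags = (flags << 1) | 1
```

Let's trace through this code step by step.

Initialize: flags = 0
Entering loop: for idx in range(7):
After iteration 1: idx = 0, flags = 1
After iteration 2: idx = 1, flags = 3
After iteration 3: idx = 2, flags = 7
After iteration 4: idx = 3, flags = 15
After iteration 5: idx = 4, flags = 31
After iteration 6: idx = 5, flags = 63
After iteration 7: idx = 6, flags = 127
Loop ends.

Final answer: 127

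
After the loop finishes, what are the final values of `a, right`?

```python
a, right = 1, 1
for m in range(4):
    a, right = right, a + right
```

Let's trace through this code step by step.

Initialize: a = 1
Initialize: right = 1
Entering loop: for m in range(4):
After iteration 1: m = 0, a = 1, right = 2
After iteration 2: m = 1, a = 2, right = 3
After iteration 3: m = 2, a = 3, right = 5
After iteration 4: m = 3, a = 5, right = 8
Loop ends.

Final answer: 5, 8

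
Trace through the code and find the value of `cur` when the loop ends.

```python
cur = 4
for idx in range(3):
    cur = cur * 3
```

Let's trace through this code step by step.

Initialize: cur = 4
Entering loop: for idx in range(3):
After iteration 1: idx = 0, cur = 12
After iteration 2: idx = 1, cur = 36
After iteration 3: idx = 2, cur = 108
Loop ends.

Final answer: 108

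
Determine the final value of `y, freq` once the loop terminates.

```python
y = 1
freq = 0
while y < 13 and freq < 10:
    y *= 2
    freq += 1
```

Let's trace through this code step by step.

Initialize: y = 1
Initialize: freq = 0
Entering loop: while y < 13 and freq < 10:
After iteration 1: y = 2, freq = 1
After iteration 2: y = 4, freq = 2
After iteration 3: y = 8, freq = 3
After iteration 4: y = 16, freq = 4
Loop ends.

Final answer: 16, 4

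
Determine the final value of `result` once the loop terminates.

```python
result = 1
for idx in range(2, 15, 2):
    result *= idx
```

Let's trace through this code step by step.

Initialize: result = 1
Entering loop: for idx in range(2, 15, 2):
After iteration 1: idx = 2, result = 2
After iteration 2: idx = 4, result = 8
After iteration 3: idx = 6, result = 48
After iteration 4: idx = 8, result = 384
After iteration 5: idx = 10, result = 3840
After iteration 6: idx = 12, result = 46080
After iteration 7: idx = 14, result = 645120
Loop ends.

Final answer: 645120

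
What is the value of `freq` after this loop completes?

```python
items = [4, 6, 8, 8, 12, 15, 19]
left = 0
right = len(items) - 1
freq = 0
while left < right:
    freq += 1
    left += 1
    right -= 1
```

Let's trace through this code step by step.

Initialize: items = [4, 6, 8, 8, 12, 15, 19]
Initialize: left = 0
Initialize: right = 6
Initialize: freq = 0
Entering loop: while left < right:
After iteration 1: left = 1, right = 5, freq = 1
After iteration 2: left = 2, right = 4, freq = 2
After iteration 3: left = 3, right = 3, freq = 3
Loop ends.

Final answer: 3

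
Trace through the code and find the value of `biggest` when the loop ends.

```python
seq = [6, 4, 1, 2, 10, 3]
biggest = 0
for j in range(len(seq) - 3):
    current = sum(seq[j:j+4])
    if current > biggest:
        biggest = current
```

Let's trace through this code step by step.

Initialize: seq = [6, 4, 1, 2, 10, 3]
Initialize: biggest = 0
Entering loop: for j in range(len(seq) - 3):
After iteration 1: j = 0, biggest = 13, current = 13
After iteration 2: j = 1, biggest = 17, current = 17
After iteration 3: j = 2, biggest = 17, current = 16
Loop ends.

Final answer: 17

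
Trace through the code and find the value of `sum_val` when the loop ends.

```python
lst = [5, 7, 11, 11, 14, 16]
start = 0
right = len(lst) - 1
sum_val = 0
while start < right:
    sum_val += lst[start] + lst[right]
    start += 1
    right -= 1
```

Let's trace through this code step by step.

Initialize: lst = [5, 7, 11, 11, 14, 16]
Initialize: start = 0
Initialize: right = 5
Initialize: sum_val = 0
Entering loop: while start < right:
After iteration 1: start = 1, right = 4, sum_val = 21
After iteration 2: start = 2, right = 3, sum_val = 42
After iteration 3: start = 3, right = 2, sum_val = 64
Loop ends.

Final answer: 64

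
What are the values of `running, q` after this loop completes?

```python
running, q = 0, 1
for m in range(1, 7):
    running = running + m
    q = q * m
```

Let's trace through this code step by step.

Initialize: running = 0
Initialize: q = 1
Entering loop: for m in range(1, 7):
After iteration 1: m = 1, running = 1, q = 1
After iteration 2: m = 2, running = 3, q = 2
After iteration 3: m = 3, running = 6, q = 6
After iteration 4: m = 4, running = 10, q = 24
After iteration 5: m = 5, running = 15, q = 120
After iteration 6: m = 6, running = 21, q = 720
Loop ends.

Final answer: 21, 720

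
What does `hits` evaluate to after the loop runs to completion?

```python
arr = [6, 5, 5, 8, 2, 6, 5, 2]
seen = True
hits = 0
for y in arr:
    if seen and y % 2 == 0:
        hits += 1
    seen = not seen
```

Let's trace through this code step by step.

Initialize: arr = [6, 5, 5, 8, 2, 6, 5, 2]
Initialize: seen = True
Initialize: hits = 0
Entering loop: for y in arr:
After iteration 1: y = 6, seen = False, hits = 1
After iteration 2: y = 5, seen = True, hits = 1
After iteration 3: y = 5, seen = False, hits = 1
After iteration 4: y = 8, seen = True, hits = 1
After iteration 5: y = 2, seen = False, hits = 2
After iteration 6: y = 6, seen = True, hits = 2
After iteration 7: y = 5, seen = False, hits = 2
After iteration 8: y = 2, seen = True, hits = 2
Loop ends.

Final answer: 2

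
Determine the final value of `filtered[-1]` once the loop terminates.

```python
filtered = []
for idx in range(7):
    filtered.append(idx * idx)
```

Let's trace through this code step by step.

Initialize: filtered = []
Entering loop: for idx in range(7):
After iteration 1: idx = 0, filtered = [0]
After iteration 2: idx = 1, filtered = [0, 1]
After iteration 3: idx = 2, filtered = [0, 1, 4]
After iteration 4: idx = 3, filtered = [0, 1, 4, 9]
After iteration 5: idx = 4, filtered = [0, 1, 4, 9, 16]
After iteration 6: idx = 5, filtered = [0, 1, 4, 9, 16, 25]
After iteration 7: idx = 6, filtered = [0, 1, 4, 9, 16, 25, 36]
Loop ends.
filtered[-1] = 36

Final answer: 36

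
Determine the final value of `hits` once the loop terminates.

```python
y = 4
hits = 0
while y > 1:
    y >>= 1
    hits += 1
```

Let's trace through this code step by step.

Initialize: y = 4
Initialize: hits = 0
Entering loop: while y > 1:
After iteration 1: y = 2, hits = 1
After iteration 2: y = 1, hits = 2
Loop ends.

Final answer: 2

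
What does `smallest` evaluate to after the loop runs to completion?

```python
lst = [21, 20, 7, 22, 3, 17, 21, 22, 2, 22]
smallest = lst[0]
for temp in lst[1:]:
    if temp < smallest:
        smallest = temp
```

Let's trace through this code step by step.

Initialize: lst = [21, 20, 7, 22, 3, 17, 21, 22, 2, 22]
Initialize: smallest = 21
Entering loop: for temp in lst[1:]:
After iteration 1: temp = 20, smallest = 20
After iteration 2: temp = 7, smallest = 7
After iteration 3: temp = 22, smallest = 7
After iteration 4: temp = 3, smallest = 3
After iteration 5: temp = 17, smallest = 3
After iteration 6: temp = 21, smallest = 3
After iteration 7: temp = 22, smallest = 3
After iteration 8: temp = 2, smallest = 2
After iteration 9: temp = 22, smallest = 2
Loop ends.

Final answer: 2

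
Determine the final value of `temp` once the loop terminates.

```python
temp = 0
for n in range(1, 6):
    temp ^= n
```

Let's trace through this code step by step.

Initialize: temp = 0
Entering loop: for n in range(1, 6):
After iteration 1: n = 1, temp = 1
After iteration 2: n = 2, temp = 3
After iteration 3: n = 3, temp = 0
After iteration 4: n = 4, temp = 4
After iteration 5: n = 5, temp = 1
Loop ends.

Final answer: 1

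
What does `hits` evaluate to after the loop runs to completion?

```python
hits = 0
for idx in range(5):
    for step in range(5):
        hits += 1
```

Let's trace through this code step by step.

Initialize: hits = 0
Entering loop: for idx in range(5):
After iteration 1: idx = 0, hits = 5
After iteration 2: idx = 1, hits = 10
After iteration 3: idx = 2, hits = 15
After iteration 4: idx = 3, hits = 20
After iteration 5: idx = 4, hits = 25
Loop ends.

Final answer: 25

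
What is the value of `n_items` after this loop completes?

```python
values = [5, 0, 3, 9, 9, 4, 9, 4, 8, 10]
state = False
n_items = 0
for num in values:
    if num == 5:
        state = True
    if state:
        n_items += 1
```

Let's trace through this code step by step.

Initialize: values = [5, 0, 3, 9, 9, 4, 9, 4, 8, 10]
Initialize: state = False
Initialize: n_items = 0
Entering loop: for num in values:
After iteration 1: num = 5, state = True, n_items = 1
After iteration 2: num = 0, state = True, n_items = 2
After iteration 3: num = 3, state = True, n_items = 3
After iteration 4: num = 9, state = True, n_items = 4
After iteration 5: num = 9, state = True, n_items = 5
After iteration 6: num = 4, state = True, n_items = 6
After iteration 7: num = 9, state = True, n_items = 7
After iteration 8: num = 4, state = True, n_items = 8
After iteration 9: num = 8, state = True, n_items = 9
After iteration 10: num = 10, state = True, n_items = 10
Loop ends.

Final answer: 10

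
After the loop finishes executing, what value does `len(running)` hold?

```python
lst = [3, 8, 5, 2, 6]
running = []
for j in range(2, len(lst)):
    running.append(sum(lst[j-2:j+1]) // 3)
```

Let's trace through this code step by step.

Initialize: lst = [3, 8, 5, 2, 6]
Initialize: running = []
Entering loop: for j in range(2, len(lst)):
After iteration 1: j = 2, running = [5]
After iteration 2: j = 3, running = [5, 5]
After iteration 3: j = 4, running = [5, 5, 4]
Loop ends.
len(running) = 3

Final answer: 3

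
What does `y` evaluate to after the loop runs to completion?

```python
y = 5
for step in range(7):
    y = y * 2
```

Let's trace through this code step by step.

Initialize: y = 5
Entering loop: for step in range(7):
After iteration 1: step = 0, y = 10
After iteration 2: step = 1, y = 20
After iteration 3: step = 2, y = 40
After iteration 4: step = 3, y = 80
After iteration 5: step = 4, y = 160
After iteration 6: step = 5, y = 320
After iteration 7: step = 6, y = 640
Loop ends.

Final answer: 640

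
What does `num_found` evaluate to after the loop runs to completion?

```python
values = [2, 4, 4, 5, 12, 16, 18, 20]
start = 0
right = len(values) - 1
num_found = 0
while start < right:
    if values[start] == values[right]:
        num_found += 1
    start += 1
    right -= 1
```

Let's trace through this code step by step.

Initialize: values = [2, 4, 4, 5, 12, 16, 18, 20]
Initialize: start = 0
Initialize: right = 7
Initialize: num_found = 0
Entering loop: while start < right:
After iteration 1: start = 1, right = 6, num_found = 0
After iteration 2: start = 2, right = 5, num_found = 0
After iteration 3: start = 3, right = 4, num_found = 0
After iteration 4: start = 4, right = 3, num_found = 0
Loop ends.

Final answer: 0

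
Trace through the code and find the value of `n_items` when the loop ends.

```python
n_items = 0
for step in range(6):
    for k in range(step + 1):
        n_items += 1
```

Let's trace through this code step by step.

Initialize: n_items = 0
Entering loop: for step in range(6):
After iteration 1: step = 0, n_items = 1, k = 0
After iteration 2: step = 1, n_items = 3, k = 1
After iteration 3: step = 2, n_items = 6, k = 2
After iteration 4: step = 3, n_items = 10, k = 3
After iteration 5: step = 4, n_items = 15, k = 4
After iteration 6: step = 5, n_items = 21, k = 5
Loop ends.

Final answer: 21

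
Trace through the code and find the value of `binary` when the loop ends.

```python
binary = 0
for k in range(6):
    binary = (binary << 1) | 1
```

Let's trace through this code step by step.

Initialize: binary = 0
Entering loop: for k in range(6):
After iteration 1: k = 0, binary = 1
After iteration 2: k = 1, binary = 3
After iteration 3: k = 2, binary = 7
After iteration 4: k = 3, binary = 15
After iteration 5: k = 4, binary = 31
After iteration 6: k = 5, binary = 63
Loop ends.

Final answer: 63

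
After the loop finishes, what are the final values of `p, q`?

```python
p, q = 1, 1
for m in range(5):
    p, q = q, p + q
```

Let's trace through this code step by step.

Initialize: p = 1
Initialize: q = 1
Entering loop: for m in range(5):
After iteration 1: m = 0, p = 1, q = 2
After iteration 2: m = 1, p = 2, q = 3
After iteration 3: m = 2, p = 3, q = 5
After iteration 4: m = 3, p = 5, q = 8
After iteration 5: m = 4, p = 8, q = 13
Loop ends.

Final answer: 8, 13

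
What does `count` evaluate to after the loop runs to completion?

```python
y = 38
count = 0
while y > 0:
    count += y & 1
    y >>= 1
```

Let's trace through this code step by step.

Initialize: y = 38
Initialize: count = 0
Entering loop: while y > 0:
After iteration 1: y = 19, count = 0
After iteration 2: y = 9, count = 1
After iteration 3: y = 4, count = 2
After iteration 4: y = 2, count = 2
After iteration 5: y = 1, count = 2
After iteration 6: y = 0, count = 3
Loop ends.

Final answer: 3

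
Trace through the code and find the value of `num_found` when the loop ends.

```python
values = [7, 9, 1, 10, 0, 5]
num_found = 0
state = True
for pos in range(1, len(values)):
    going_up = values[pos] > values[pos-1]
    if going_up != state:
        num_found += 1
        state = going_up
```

Let's trace through this code step by step.

Initialize: values = [7, 9, 1, 10, 0, 5]
Initialize: num_found = 0
Initialize: state = True
Entering loop: for pos in range(1, len(values)):
After iteration 1: pos = 1, num_found = 0, state = True, going_up = True
After iteration 2: pos = 2, num_found = 1, state = False, going_up = False
After iteration 3: pos = 3, num_found = 2, state = True, going_up = True
After iteration 4: pos = 4, num_found = 3, state = False, going_up = False
After iteration 5: pos = 5, num_found = 4, state = True, going_up = True
Loop ends.

Final answer: 4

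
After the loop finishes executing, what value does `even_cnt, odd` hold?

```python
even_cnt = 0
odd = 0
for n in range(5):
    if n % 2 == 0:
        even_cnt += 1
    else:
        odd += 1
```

Let's trace through this code step by step.

Initialize: even_cnt = 0
Initialize: odd = 0
Entering loop: for n in range(5):
After iteration 1: n = 0, even_cnt = 1, odd = 0
After iteration 2: n = 1, even_cnt = 1, odd = 1
After iteration 3: n = 2, even_cnt = 2, odd = 1
After iteration 4: n = 3, even_cnt = 2, odd = 2
After iteration 5: n = 4, even_cnt = 3, odd = 2
Loop ends.

Final answer: 3, 2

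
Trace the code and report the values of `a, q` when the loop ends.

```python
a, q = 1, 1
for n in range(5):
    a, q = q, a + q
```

Let's trace through this code step by step.

Initialize: a = 1
Initialize: q = 1
Entering loop: for n in range(5):
After iteration 1: n = 0, a = 1, q = 2
After iteration 2: n = 1, a = 2, q = 3
After iteration 3: n = 2, a = 3, q = 5
After iteration 4: n = 3, a = 5, q = 8
After iteration 5: n = 4, a = 8, q = 13
Loop ends.

Final answer: 8, 13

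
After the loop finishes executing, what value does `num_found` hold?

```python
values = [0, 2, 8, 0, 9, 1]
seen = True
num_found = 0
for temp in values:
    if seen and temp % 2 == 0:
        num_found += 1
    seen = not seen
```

Let's trace through this code step by step.

Initialize: values = [0, 2, 8, 0, 9, 1]
Initialize: seen = True
Initialize: num_found = 0
Entering loop: for temp in values:
After iteration 1: temp = 0, seen = False, num_found = 1
After iteration 2: temp = 2, seen = True, num_found = 1
After iteration 3: temp = 8, seen = False, num_found = 2
After iteration 4: temp = 0, seen = True, num_found = 2
After iteration 5: temp = 9, seen = False, num_found = 2
After iteration 6: temp = 1, seen = True, num_found = 2
Loop ends.

Final answer: 2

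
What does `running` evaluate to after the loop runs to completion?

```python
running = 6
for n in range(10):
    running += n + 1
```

Let's trace through this code step by step.

Initialize: running = 6
Entering loop: for n in range(10):
After iteration 1: n = 0, running = 7
After iteration 2: n = 1, running = 9
After iteration 3: n = 2, running = 12
After iteration 4: n = 3, running = 16
After iteration 5: n = 4, running = 21
After iteration 6: n = 5, running = 27
After iteration 7: n = 6, running = 34
After iteration 8: n = 7, running = 42
After iteration 9: n = 8, running = 51
After iteration 10: n = 9, running = 61
Loop ends.

Final answer: 61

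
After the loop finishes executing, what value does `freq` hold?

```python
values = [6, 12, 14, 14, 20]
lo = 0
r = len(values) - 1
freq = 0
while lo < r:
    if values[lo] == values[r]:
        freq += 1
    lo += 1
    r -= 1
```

Let's trace through this code step by step.

Initialize: values = [6, 12, 14, 14, 20]
Initialize: lo = 0
Initialize: r = 4
Initialize: freq = 0
Entering loop: while lo < r:
After iteration 1: lo = 1, r = 3, freq = 0
After iteration 2: lo = 2, r = 2, freq = 0
Loop ends.

Final answer: 0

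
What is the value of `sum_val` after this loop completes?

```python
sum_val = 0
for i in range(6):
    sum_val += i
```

Let's trace through this code step by step.

Initialize: sum_val = 0
Entering loop: for i in range(6):
After iteration 1: i = 0, sum_val = 0
After iteration 2: i = 1, sum_val = 1
After iteration 3: i = 2, sum_val = 3
After iteration 4: i = 3, sum_val = 6
After iteration 5: i = 4, sum_val = 10
After iteration 6: i = 5, sum_val = 15
Loop ends.

Final answer: 15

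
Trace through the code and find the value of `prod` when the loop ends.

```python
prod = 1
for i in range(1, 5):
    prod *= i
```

Let's trace through this code step by step.

Initialize: prod = 1
Entering loop: for i in range(1, 5):
After iteration 1: i = 1, prod = 1
After iteration 2: i = 2, prod = 2
After iteration 3: i = 3, prod = 6
After iteration 4: i = 4, prod = 24
Loop ends.

Final answer: 24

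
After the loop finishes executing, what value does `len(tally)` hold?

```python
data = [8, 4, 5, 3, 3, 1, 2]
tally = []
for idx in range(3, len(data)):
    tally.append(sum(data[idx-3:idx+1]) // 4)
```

Let's trace through this code step by step.

Initialize: data = [8, 4, 5, 3, 3, 1, 2]
Initialize: tally = []
Entering loop: for idx in range(3, len(data)):
After iteration 1: idx = 3, tally = [5]
After iteration 2: idx = 4, tally = [5, 3]
After iteration 3: idx = 5, tally = [5, 3, 3]
After iteration 4: idx = 6, tally = [5, 3, 3, 2]
Loop ends.
len(tally) = 4

Final answer: 4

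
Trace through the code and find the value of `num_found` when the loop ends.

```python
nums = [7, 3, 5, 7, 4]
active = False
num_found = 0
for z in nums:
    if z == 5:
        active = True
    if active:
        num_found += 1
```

Let's trace through this code step by step.

Initialize: nums = [7, 3, 5, 7, 4]
Initialize: active = False
Initialize: num_found = 0
Entering loop: for z in nums:
After iteration 1: z = 7, active = False, num_found = 0
After iteration 2: z = 3, active = False, num_found = 0
After iteration 3: z = 5, active = True, num_found = 1
After iteration 4: z = 7, active = True, num_found = 2
After iteration 5: z = 4, active = True, num_found = 3
Loop ends.

Final answer: 3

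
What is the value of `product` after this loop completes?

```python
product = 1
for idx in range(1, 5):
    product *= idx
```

Let's trace through this code step by step.

Initialize: product = 1
Entering loop: for idx in range(1, 5):
After iteration 1: idx = 1, product = 1
After iteration 2: idx = 2, product = 2
After iteration 3: idx = 3, product = 6
After iteration 4: idx = 4, product = 24
Loop ends.

Final answer: 24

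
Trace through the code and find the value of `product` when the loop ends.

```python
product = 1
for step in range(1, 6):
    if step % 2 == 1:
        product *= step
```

Let's trace through this code step by step.

Initialize: product = 1
Entering loop: for step in range(1, 6):
After iteration 1: step = 1, product = 1
After iteration 2: step = 2, product = 1
After iteration 3: step = 3, product = 3
After iteration 4: step = 4, product = 3
After iteration 5: step = 5, product = 15
Loop ends.

Final answer: 15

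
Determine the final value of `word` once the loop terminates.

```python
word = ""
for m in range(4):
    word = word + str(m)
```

Let's trace through this code step by step.

Initialize: word = ''
Entering loop: for m in range(4):
After iteration 1: m = 0, word = '0'
After iteration 2: m = 1, word = '01'
After iteration 3: m = 2, word = '012'
After iteration 4: m = 3, word = '0123'
Loop ends.

Final answer: '0123'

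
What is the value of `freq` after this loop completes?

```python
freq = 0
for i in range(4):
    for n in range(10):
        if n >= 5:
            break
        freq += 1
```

Let's trace through this code step by step.

Initialize: freq = 0
Entering loop: for i in range(4):
After iteration 1: i = 0, freq = 5
After iteration 2: i = 1, freq = 10
After iteration 3: i = 2, freq = 15
After iteration 4: i = 3, freq = 20
Loop ends.

Final answer: 20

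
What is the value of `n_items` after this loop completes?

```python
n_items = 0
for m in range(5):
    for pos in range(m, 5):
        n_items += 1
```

Let's trace through this code step by step.

Initialize: n_items = 0
Entering loop: for m in range(5):
After iteration 1: m = 0, n_items = 5
After iteration 2: m = 1, n_items = 9
After iteration 3: m = 2, n_items = 12
After iteration 4: m = 3, n_items = 14
After iteration 5: m = 4, n_items = 15
Loop ends.

Final answer: 15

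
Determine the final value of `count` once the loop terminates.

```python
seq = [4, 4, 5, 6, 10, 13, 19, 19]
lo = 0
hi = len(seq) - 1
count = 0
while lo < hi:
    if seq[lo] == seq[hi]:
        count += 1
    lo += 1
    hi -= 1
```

Let's trace through this code step by step.

Initialize: seq = [4, 4, 5, 6, 10, 13, 19, 19]
Initialize: lo = 0
Initialize: hi = 7
Initialize: count = 0
Entering loop: while lo < hi:
After iteration 1: lo = 1, hi = 6, count = 0
After iteration 2: lo = 2, hi = 5, count = 0
After iteration 3: lo = 3, hi = 4, count = 0
After iteration 4: lo = 4, hi = 3, count = 0
Loop ends.

Final answer: 0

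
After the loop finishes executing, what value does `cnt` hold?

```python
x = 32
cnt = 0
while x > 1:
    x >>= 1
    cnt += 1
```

Let's trace through this code step by step.

Initialize: x = 32
Initialize: cnt = 0
Entering loop: while x > 1:
After iteration 1: x = 16, cnt = 1
After iteration 2: x = 8, cnt = 2
After iteration 3: x = 4, cnt = 3
After iteration 4: x = 2, cnt = 4
After iteration 5: x = 1, cnt = 5
Loop ends.

Final answer: 5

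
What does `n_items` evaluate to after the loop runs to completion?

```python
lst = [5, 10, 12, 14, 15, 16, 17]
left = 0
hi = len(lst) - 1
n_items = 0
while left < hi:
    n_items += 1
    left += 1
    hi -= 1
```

Let's trace through this code step by step.

Initialize: lst = [5, 10, 12, 14, 15, 16, 17]
Initialize: left = 0
Initialize: hi = 6
Initialize: n_items = 0
Entering loop: while left < hi:
After iteration 1: left = 1, hi = 5, n_items = 1
After iteration 2: left = 2, hi = 4, n_items = 2
After iteration 3: left = 3, hi = 3, n_items = 3
Loop ends.

Final answer: 3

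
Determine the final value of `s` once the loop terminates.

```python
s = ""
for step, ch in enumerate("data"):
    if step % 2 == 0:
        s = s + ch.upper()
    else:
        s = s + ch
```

Let's trace through this code step by step.

Initialize: s = ''
Entering loop: for step, ch in enumerate("data"):
After iteration 1: step = 0, ch = 'd', s = 'D'
After iteration 2: step = 1, ch = 'a', s = 'Da'
After iteration 3: step = 2, ch = 't', s = 'DaT'
After iteration 4: step = 3, ch = 'a', s = 'DaTa'
Loop ends.

Final answer: 'DaTa'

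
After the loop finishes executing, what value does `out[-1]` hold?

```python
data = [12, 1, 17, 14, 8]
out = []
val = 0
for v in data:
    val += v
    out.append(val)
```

Let's trace through this code step by step.

Initialize: data = [12, 1, 17, 14, 8]
Initialize: out = []
Initialize: val = 0
Entering loop: for v in data:
After iteration 1: v = 12, out = [12], val = 12
After iteration 2: v = 1, out = [12, 13], val = 13
After iteration 3: v = 17, out = [12, 13, 30], val = 30
After iteration 4: v = 14, out = [12, 13, 30, 44], val = 44
After iteration 5: v = 8, out = [12, 13, 30, 44, 52], val = 52
Loop ends.
out[-1] = 52

Final answer: 52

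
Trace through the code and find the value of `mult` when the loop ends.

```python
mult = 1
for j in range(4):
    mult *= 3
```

Let's trace through this code step by step.

Initialize: mult = 1
Entering loop: for j in range(4):
After iteration 1: j = 0, mult = 3
After iteration 2: j = 1, mult = 9
After iteration 3: j = 2, mult = 27
After iteration 4: j = 3, mult = 81
Loop ends.

Final answer: 81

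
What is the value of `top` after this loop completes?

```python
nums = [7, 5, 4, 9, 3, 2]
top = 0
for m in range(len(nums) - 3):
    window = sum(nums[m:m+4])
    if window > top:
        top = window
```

Let's trace through this code step by step.

Initialize: nums = [7, 5, 4, 9, 3, 2]
Initialize: top = 0
Entering loop: for m in range(len(nums) - 3):
After iteration 1: m = 0, top = 25, window = 25
After iteration 2: m = 1, top = 25, window = 21
After iteration 3: m = 2, top = 25, window = 18
Loop ends.

Final answer: 25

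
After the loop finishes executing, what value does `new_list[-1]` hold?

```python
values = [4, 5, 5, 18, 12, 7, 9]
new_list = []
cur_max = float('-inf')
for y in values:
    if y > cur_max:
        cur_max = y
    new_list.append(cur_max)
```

Let's trace through this code step by step.

Initialize: values = [4, 5, 5, 18, 12, 7, 9]
Initialize: new_list = []
Initialize: cur_max = -inf
Entering loop: for y in values:
After iteration 1: y = 4, new_list = [4], cur_max = 4
After iteration 2: y = 5, new_list = [4, 5], cur_max = 5
After iteration 3: y = 5, new_list = [4, 5, 5], cur_max = 5
After iteration 4: y = 18, new_list = [4, 5, 5, 18], cur_max = 18
After iteration 5: y = 12, new_list = [4, 5, 5, 18, 18], cur_max = 18
After iteration 6: y = 7, new_list = [4, 5, 5, 18, 18, 18], cur_max = 18
After iteration 7: y = 9, new_list = [4, 5, 5, 18, 18, 18, 18], cur_max = 18
Loop ends.
new_list[-1] = 18

Final answer: 18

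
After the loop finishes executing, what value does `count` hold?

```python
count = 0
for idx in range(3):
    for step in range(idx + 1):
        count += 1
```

Let's trace through this code step by step.

Initialize: count = 0
Entering loop: for idx in range(3):
After iteration 1: idx = 0, count = 1, step = 0
After iteration 2: idx = 1, count = 3, step = 1
After iteration 3: idx = 2, count = 6, step = 2
Loop ends.

Final answer: 6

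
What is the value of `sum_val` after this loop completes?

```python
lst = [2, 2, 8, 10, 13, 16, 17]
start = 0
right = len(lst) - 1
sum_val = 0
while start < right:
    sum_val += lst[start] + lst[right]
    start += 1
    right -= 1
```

Let's trace through this code step by step.

Initialize: lst = [2, 2, 8, 10, 13, 16, 17]
Initialize: start = 0
Initialize: right = 6
Initialize: sum_val = 0
Entering loop: while start < right:
After iteration 1: start = 1, right = 5, sum_val = 19
After iteration 2: start = 2, right = 4, sum_val = 37
After iteration 3: start = 3, right = 3, sum_val = 58
Loop ends.

Final answer: 58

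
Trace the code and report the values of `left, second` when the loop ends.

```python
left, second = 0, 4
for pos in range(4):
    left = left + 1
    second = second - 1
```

Let's trace through this code step by step.

Initialize: left = 0
Initialize: second = 4
Entering loop: for pos in range(4):
After iteration 1: pos = 0, left = 1, second = 3
After iteration 2: pos = 1, left = 2, second = 2
After iteration 3: pos = 2, left = 3, second = 1
After iteration 4: pos = 3, left = 4, second = 0
Loop ends.

Final answer: 4, 0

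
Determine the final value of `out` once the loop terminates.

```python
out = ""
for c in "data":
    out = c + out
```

Let's trace through this code step by step.

Initialize: out = ''
Entering loop: for c in "data":
After iteration 1: c = 'd', out = 'd'
After iteration 2: c = 'a', out = 'ad'
After iteration 3: c = 't', out = 'tad'
After iteration 4: c = 'a', out = 'atad'
Loop ends.

Final answer: 'atad'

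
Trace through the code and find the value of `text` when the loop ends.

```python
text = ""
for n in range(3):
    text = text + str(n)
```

Let's trace through this code step by step.

Initialize: text = ''
Entering loop: for n in range(3):
After iteration 1: n = 0, text = '0'
After iteration 2: n = 1, text = '01'
After iteration 3: n = 2, text = '012'
Loop ends.

Final answer: '012'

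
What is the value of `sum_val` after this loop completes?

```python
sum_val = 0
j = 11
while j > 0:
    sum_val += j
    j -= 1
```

Let's trace through this code step by step.

Initialize: sum_val = 0
Initialize: j = 11
Entering loop: while j > 0:
After iteration 1: sum_val = 11, j = 10
After iteration 2: sum_val = 21, j = 9
After iteration 3: sum_val = 30, j = 8
After iteration 4: sum_val = 38, j = 7
After iteration 5: sum_val = 45, j = 6
After iteration 6: sum_val = 51, j = 5
After iteration 7: sum_val = 56, j = 4
After iteration 8: sum_val = 60, j = 3
After iteration 9: sum_val = 63, j = 2
After iteration 10: sum_val = 65, j = 1
After iteration 11: sum_val = 66, j = 0
Loop ends.

Final answer: 66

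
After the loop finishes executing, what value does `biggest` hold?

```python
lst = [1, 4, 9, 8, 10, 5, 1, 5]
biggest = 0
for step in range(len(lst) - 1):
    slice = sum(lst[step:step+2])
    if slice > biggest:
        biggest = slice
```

Let's trace through this code step by step.

Initialize: lst = [1, 4, 9, 8, 10, 5, 1, 5]
Initialize: biggest = 0
Entering loop: for step in range(len(lst) - 1):
After iteration 1: step = 0, biggest = 5, slice = 5
After iteration 2: step = 1, biggest = 13, slice = 13
After iteration 3: step = 2, biggest = 17, slice = 17
After iteration 4: step = 3, biggest = 18, slice = 18
After iteration 5: step = 4, biggest = 18, slice = 15
After iteration 6: step = 5, biggest = 18, slice = 6
After iteration 7: step = 6, biggest = 18, slice = 6
Loop ends.

Final answer: 18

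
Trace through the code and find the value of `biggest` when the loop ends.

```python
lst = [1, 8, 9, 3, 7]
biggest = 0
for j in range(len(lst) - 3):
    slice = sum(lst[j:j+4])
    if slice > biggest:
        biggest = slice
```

Let's trace through this code step by step.

Initialize: lst = [1, 8, 9, 3, 7]
Initialize: biggest = 0
Entering loop: for j in range(len(lst) - 3):
After iteration 1: j = 0, biggest = 21, slice = 21
After iteration 2: j = 1, biggest = 27, slice = 27
Loop ends.

Final answer: 27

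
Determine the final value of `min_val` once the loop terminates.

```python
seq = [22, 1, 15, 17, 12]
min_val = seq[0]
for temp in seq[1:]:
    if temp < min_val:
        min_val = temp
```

Let's trace through this code step by step.

Initialize: seq = [22, 1, 15, 17, 12]
Initialize: min_val = 22
Entering loop: for temp in seq[1:]:
After iteration 1: temp = 1, min_val = 1
After iteration 2: temp = 15, min_val = 1
After iteration 3: temp = 17, min_val = 1
After iteration 4: temp = 12, min_val = 1
Loop ends.

Final answer: 1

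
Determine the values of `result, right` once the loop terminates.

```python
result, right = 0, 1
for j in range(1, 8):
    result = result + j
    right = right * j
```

Let's trace through this code step by step.

Initialize: result = 0
Initialize: right = 1
Entering loop: for j in range(1, 8):
After iteration 1: j = 1, result = 1, right = 1
After iteration 2: j = 2, result = 3, right = 2
After iteration 3: j = 3, result = 6, right = 6
After iteration 4: j = 4, result = 10, right = 24
After iteration 5: j = 5, result = 15, right = 120
After iteration 6: j = 6, result = 21, right = 720
After iteration 7: j = 7, result = 28, right = 5040
Loop ends.

Final answer: 28, 5040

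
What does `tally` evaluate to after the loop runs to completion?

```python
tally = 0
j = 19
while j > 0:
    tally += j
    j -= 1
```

Let's trace through this code step by step.

Initialize: tally = 0
Initialize: j = 19
Entering loop: while j > 0:
After iteration 1: tally = 19, j = 18
After iteration 2: tally = 37, j = 17
After iteration 3: tally = 54, j = 16
After iteration 4: tally = 70, j = 15
After iteration 5: tally = 85, j = 14
After iteration 6: tally = 99, j = 13
After iteration 7: tally = 112, j = 12
After iteration 8: tally = 124, j = 11
After iteration 9: tally = 135, j = 10
After iteration 10: tally = 145, j = 9
After iteration 11: tally = 154, j = 8
After iteration 12: tally = 162, j = 7
After iteration 13: tally = 169, j = 6
After iteration 14: tally = 175, j = 5
After iteration 15: tally = 180, j = 4
After iteration 16: tally = 184, j = 3
After iteration 17: tally = 187, j = 2
After iteration 18: tally = 189, j = 1
After iteration 19: tally = 190, j = 0
Loop ends.

Final answer: 190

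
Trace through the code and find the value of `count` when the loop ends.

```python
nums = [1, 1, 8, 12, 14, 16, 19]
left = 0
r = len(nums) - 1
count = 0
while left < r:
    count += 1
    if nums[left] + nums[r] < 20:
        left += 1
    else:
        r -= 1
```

Let's trace through this code step by step.

Initialize: nums = [1, 1, 8, 12, 14, 16, 19]
Initialize: left = 0
Initialize: r = 6
Initialize: count = 0
Entering loop: while left < r:
After iteration 1: left = 0, r = 5, count = 1
After iteration 2: left = 1, r = 5, count = 2
After iteration 3: left = 2, r = 5, count = 3
After iteration 4: left = 2, r = 4, count = 4
After iteration 5: left = 2, r = 3, count = 5
After iteration 6: left = 2, r = 2, count = 6
Loop ends.

Final answer: 6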